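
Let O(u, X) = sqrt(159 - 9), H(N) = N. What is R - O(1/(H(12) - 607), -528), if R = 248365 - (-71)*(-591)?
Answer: 206404 - 5*sqrt(6) ≈ 2.0639e+5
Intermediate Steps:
O(u, X) = 5*sqrt(6) (O(u, X) = sqrt(150) = 5*sqrt(6))
R = 206404 (R = 248365 - 1*41961 = 248365 - 41961 = 206404)
R - O(1/(H(12) - 607), -528) = 206404 - 5*sqrt(6)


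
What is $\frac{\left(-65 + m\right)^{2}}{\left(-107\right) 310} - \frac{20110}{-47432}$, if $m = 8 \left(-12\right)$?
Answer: $- \frac{140609043}{393329860} \approx -0.35748$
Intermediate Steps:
$m = -96$
$\frac{\left(-65 + m\right)^{2}}{\left(-107\right) 310} - \frac{20110}{-47432} = \frac{\left(-65 - 96\right)^{2}}{\left(-107\right) 310} - \frac{20110}{-47432} = \frac{\left(-161\right)^{2}}{-33170} - - \frac{10055}{23716} = 25921 \left(- \frac{1}{33170}\right) + \frac{10055}{23716} = - \frac{25921}{33170} + \frac{10055}{23716} = - \frac{140609043}{393329860}$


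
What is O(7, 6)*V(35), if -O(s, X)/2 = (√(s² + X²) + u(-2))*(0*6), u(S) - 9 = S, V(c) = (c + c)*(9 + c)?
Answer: 0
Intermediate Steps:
V(c) = 2*c*(9 + c) (V(c) = (2*c)*(9 + c) = 2*c*(9 + c))
u(S) = 9 + S
O(s, X) = 0 (O(s, X) = -2*(√(s² + X²) + (9 - 2))*0*6 = -2*(√(X² + s²) + 7)*0 = -2*(7 + √(X² + s²))*0 = -2*0 = 0)
O(7, 6)*V(35) = 0*(2*35*(9 + 35)) = 0*(2*35*44) = 0*3080 = 0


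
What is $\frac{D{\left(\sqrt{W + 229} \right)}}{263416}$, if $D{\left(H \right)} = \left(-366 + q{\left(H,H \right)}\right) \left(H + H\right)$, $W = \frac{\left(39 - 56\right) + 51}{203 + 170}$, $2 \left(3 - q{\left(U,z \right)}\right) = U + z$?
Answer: $- \frac{85451}{49127084} - \frac{363 \sqrt{31873223}}{49127084} \approx -0.043455$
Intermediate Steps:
$q{\left(U,z \right)} = 3 - \frac{U}{2} - \frac{z}{2}$ ($q{\left(U,z \right)} = 3 - \frac{U + z}{2} = 3 - \left(\frac{U}{2} + \frac{z}{2}\right) = 3 - \frac{U}{2} - \frac{z}{2}$)
$W = \frac{34}{373}$ ($W = \frac{\left(39 - 56\right) + 51}{373} = \left(-17 + 51\right) \frac{1}{373} = 34 \cdot \frac{1}{373} = \frac{34}{373} \approx 0.091153$)
$D{\left(H \right)} = 2 H \left(-363 - H\right)$ ($D{\left(H \right)} = \left(-366 - \left(-3 + H\right)\right) \left(H + H\right) = \left(-366 - \left(-3 + H\right)\right) 2 H = \left(-363 - H\right) 2 H = 2 H \left(-363 - H\right)$)
$\frac{D{\left(\sqrt{W + 229} \right)}}{263416} = \frac{\left(-2\right) \sqrt{\frac{34}{373} + 229} \left(363 + \sqrt{\frac{34}{373} + 229}\right)}{263416} = - 2 \sqrt{\frac{85451}{373}} \left(363 + \sqrt{\frac{85451}{373}}\right) \frac{1}{263416} = - 2 \frac{\sqrt{31873223}}{373} \left(363 + \frac{\sqrt{31873223}}{373}\right) \frac{1}{263416} = - \frac{2 \sqrt{31873223} \left(363 + \frac{\sqrt{31873223}}{373}\right)}{373} \cdot \frac{1}{263416} = - \frac{\sqrt{31873223} \left(363 + \frac{\sqrt{31873223}}{373}\right)}{49127084}$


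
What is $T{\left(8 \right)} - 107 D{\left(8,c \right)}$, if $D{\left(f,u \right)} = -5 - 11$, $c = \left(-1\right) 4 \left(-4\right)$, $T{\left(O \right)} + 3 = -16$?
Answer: $1693$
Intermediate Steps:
$T{\left(O \right)} = -19$ ($T{\left(O \right)} = -3 - 16 = -19$)
$c = 16$ ($c = \left(-4\right) \left(-4\right) = 16$)
$D{\left(f,u \right)} = -16$
$T{\left(8 \right)} - 107 D{\left(8,c \right)} = -19 - -1712 = -19 + 1712 = 1693$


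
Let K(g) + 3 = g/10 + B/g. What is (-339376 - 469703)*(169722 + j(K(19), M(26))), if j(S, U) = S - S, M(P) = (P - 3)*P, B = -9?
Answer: -137318506038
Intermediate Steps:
M(P) = P*(-3 + P) (M(P) = (-3 + P)*P = P*(-3 + P))
K(g) = -3 - 9/g + g/10 (K(g) = -3 + (g/10 - 9/g) = -3 + (-9/g + g/10) = -3 - 9/g + g/10)
j(S, U) = 0
(-339376 - 469703)*(169722 + j(K(19), M(26))) = (-339376 - 469703)*(169722 + 0) = -809079*169722 = -137318506038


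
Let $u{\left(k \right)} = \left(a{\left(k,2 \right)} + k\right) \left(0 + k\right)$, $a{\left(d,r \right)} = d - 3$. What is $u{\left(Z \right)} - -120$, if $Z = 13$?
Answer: $419$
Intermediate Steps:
$a{\left(d,r \right)} = -3 + d$ ($a{\left(d,r \right)} = d - 3 = -3 + d$)
$u{\left(k \right)} = k \left(-3 + 2 k\right)$ ($u{\left(k \right)} = \left(\left(-3 + k\right) + k\right) \left(0 + k\right) = \left(-3 + 2 k\right) k = k \left(-3 + 2 k\right)$)
$u{\left(Z \right)} - -120 = 13 \left(-3 + 2 \cdot 13\right) - -120 = 13 \left(-3 + 26\right) + 120 = 13 \cdot 23 + 120 = 299 + 120 = 419$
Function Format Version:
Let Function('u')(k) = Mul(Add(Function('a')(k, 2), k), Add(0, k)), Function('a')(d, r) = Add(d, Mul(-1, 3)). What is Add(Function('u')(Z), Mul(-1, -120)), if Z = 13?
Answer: 419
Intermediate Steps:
Function('a')(d, r) = Add(-3, d) (Function('a')(d, r) = Add(d, -3) = Add(-3, d))
Function('u')(k) = Mul(k, Add(-3, Mul(2, k))) (Function('u')(k) = Mul(Add(Add(-3, k), k), Add(0, k)) = Mul(Add(-3, Mul(2, k)), k) = Mul(k, Add(-3, Mul(2, k))))
Add(Function('u')(Z), Mul(-1, -120)) = Add(Mul(13, Add(-3, Mul(2, 13))), Mul(-1, -120)) = Add(Mul(13, Add(-3, 26)), 120) = Add(Mul(13, 23), 120) = Add(299, 120) = 419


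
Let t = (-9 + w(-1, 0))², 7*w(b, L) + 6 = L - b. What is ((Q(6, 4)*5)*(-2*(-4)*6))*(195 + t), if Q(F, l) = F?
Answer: 20417760/49 ≈ 4.1669e+5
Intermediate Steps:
w(b, L) = -6/7 - b/7 + L/7 (w(b, L) = -6/7 + (L - b)/7 = -6/7 + (-b/7 + L/7) = -6/7 - b/7 + L/7)
t = 4624/49 (t = (-9 + (-6/7 - ⅐*(-1) + (⅐)*0))² = (-9 + (-6/7 + ⅐ + 0))² = (-9 - 5/7)² = (-68/7)² = 4624/49 ≈ 94.367)
((Q(6, 4)*5)*(-2*(-4)*6))*(195 + t) = ((6*5)*(-2*(-4)*6))*(195 + 4624/49) = (30*(8*6))*(14179/49) = (30*48)*(14179/49) = 1440*(14179/49) = 20417760/49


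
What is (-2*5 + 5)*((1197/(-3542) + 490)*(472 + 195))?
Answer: -35926505/22 ≈ -1.6330e+6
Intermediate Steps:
(-2*5 + 5)*((1197/(-3542) + 490)*(472 + 195)) = (-10 + 5)*((1197*(-1/3542) + 490)*667) = -5*(-171/506 + 490)*667 = -1238845*667/506 = -5*7185301/22 = -35926505/22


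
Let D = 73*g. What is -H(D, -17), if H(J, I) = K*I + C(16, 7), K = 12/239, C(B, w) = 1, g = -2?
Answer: -35/239 ≈ -0.14644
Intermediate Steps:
D = -146 (D = 73*(-2) = -146)
K = 12/239 (K = 12*(1/239) = 12/239 ≈ 0.050209)
H(J, I) = 1 + 12*I/239 (H(J, I) = 12*I/239 + 1 = 1 + 12*I/239)
-H(D, -17) = -(1 + (12/239)*(-17)) = -(1 - 204/239) = -1*35/239 = -35/239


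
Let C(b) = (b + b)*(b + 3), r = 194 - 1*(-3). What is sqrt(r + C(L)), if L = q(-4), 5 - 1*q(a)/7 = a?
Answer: sqrt(8513) ≈ 92.266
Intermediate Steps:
q(a) = 35 - 7*a
L = 63 (L = 35 - 7*(-4) = 35 + 28 = 63)
r = 197 (r = 194 + 3 = 197)
C(b) = 2*b*(3 + b) (C(b) = (2*b)*(3 + b) = 2*b*(3 + b))
sqrt(r + C(L)) = sqrt(197 + 2*63*(3 + 63)) = sqrt(197 + 2*63*66) = sqrt(197 + 8316) = sqrt(8513)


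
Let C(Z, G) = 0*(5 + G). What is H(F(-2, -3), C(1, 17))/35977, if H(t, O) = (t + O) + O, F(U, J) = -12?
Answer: -12/35977 ≈ -0.00033355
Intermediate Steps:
C(Z, G) = 0
H(t, O) = t + 2*O (H(t, O) = (O + t) + O = t + 2*O)
H(F(-2, -3), C(1, 17))/35977 = (-12 + 2*0)/35977 = (-12 + 0)*(1/35977) = -12*1/35977 = -12/35977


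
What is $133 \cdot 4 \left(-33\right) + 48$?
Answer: $-17508$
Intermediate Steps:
$133 \cdot 4 \left(-33\right) + 48 = 133 \left(-132\right) + 48 = -17556 + 48 = -17508$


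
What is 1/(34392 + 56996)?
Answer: 1/91388 ≈ 1.0942e-5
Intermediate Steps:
1/(34392 + 56996) = 1/91388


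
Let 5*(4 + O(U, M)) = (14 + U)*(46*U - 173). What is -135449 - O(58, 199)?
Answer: -171373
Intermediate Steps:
O(U, M) = -4 + (-173 + 46*U)*(14 + U)/5 (O(U, M) = -4 + ((14 + U)*(46*U - 173))/5 = -4 + ((14 + U)*(-173 + 46*U))/5 = -4 + ((-173 + 46*U)*(14 + U))/5 = -4 + (-173 + 46*U)*(14 + U)/5)
-135449 - O(58, 199) = -135449 - (-2442/5 + (46/5)*58² + (471/5)*58) = -135449 - (-2442/5 + (46/5)*3364 + 27318/5) = -135449 - (-2442/5 + 154744/5 + 27318/5) = -135449 - 1*35924 = -135449 - 35924 = -171373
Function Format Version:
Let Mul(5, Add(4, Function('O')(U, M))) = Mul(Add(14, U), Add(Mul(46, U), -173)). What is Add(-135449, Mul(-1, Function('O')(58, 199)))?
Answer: -171373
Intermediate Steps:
Function('O')(U, M) = Add(-4, Mul(Rational(1, 5), Add(-173, Mul(46, U)), Add(14, U))) (Function('O')(U, M) = Add(-4, Mul(Rational(1, 5), Mul(Add(14, U), Add(Mul(46, U), -173)))) = Add(-4, Mul(Rational(1, 5), Mul(Add(14, U), Add(-173, Mul(46, U))))) = Add(-4, Mul(Rational(1, 5), Mul(Add(-173, Mul(46, U)), Add(14, U)))) = Add(-4, Mul(Rational(1, 5), Add(-173, Mul(46, U)), Add(14, U))))
Add(-135449, Mul(-1, Function('O')(58, 199))) = Add(-135449, Mul(-1, Add(Rational(-2442, 5), Mul(Rational(46, 5), Pow(58, 2)), Mul(Rational(471, 5), 58)))) = Add(-135449, Mul(-1, Add(Rational(-2442, 5), Mul(Rational(46, 5), 3364), Rational(27318, 5)))) = Add(-135449, Mul(-1, Add(Rational(-2442, 5), Rational(154744, 5), Rational(27318, 5)))) = Add(-135449, Mul(-1, 35924)) = Add(-135449, -35924) = -171373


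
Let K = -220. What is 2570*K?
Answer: -565400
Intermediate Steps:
2570*K = 2570*(-220) = -565400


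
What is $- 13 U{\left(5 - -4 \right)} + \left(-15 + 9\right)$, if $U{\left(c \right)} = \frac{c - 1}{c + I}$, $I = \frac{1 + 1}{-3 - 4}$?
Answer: $- \frac{1094}{61} \approx -17.934$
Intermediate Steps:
$I = - \frac{2}{7}$ ($I = \frac{2}{-7} = 2 \left(- \frac{1}{7}\right) = - \frac{2}{7} \approx -0.28571$)
$U{\left(c \right)} = \frac{-1 + c}{- \frac{2}{7} + c}$ ($U{\left(c \right)} = \frac{c - 1}{c - \frac{2}{7}} = \frac{-1 + c}{- \frac{2}{7} + c}$)
$- 13 U{\left(5 - -4 \right)} + \left(-15 + 9\right) = - 13 \frac{7 \left(-1 + \left(5 - -4\right)\right)}{-2 + 7 \left(5 - -4\right)} + \left(-15 + 9\right) = - 13 \frac{7 \left(-1 + \left(5 + 4\right)\right)}{-2 + 7 \left(5 + 4\right)} - 6 = - 13 \frac{7 \left(-1 + 9\right)}{-2 + 7 \cdot 9} - 6 = - 13 \cdot 7 \frac{1}{-2 + 63} \cdot 8 - 6 = - 13 \cdot 7 \cdot \frac{1}{61} \cdot 8 - 6 = \left(-13\right) \frac{56}{61} - 6 = - \frac{728}{61} - 6 = - \frac{1094}{61}$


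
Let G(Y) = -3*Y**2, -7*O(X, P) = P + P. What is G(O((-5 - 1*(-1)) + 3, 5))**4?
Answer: 8100000000/5764801 ≈ 1405.1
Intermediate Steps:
O(X, P) = -2*P/7 (O(X, P) = -(P + P)/7 = -2*P/7)
G(O((-5 - 1*(-1)) + 3, 5))**4 = (-3*(-2/7*5)**2)**4 = (-3*(-10/7)**2)**4 = (-3*100/49)**4 = (-300/49)**4 = 8100000000/5764801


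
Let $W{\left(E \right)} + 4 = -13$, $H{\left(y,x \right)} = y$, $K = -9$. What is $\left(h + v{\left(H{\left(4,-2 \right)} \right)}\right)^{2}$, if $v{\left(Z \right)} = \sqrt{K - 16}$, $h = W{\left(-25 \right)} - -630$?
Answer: $375744 + 6130 i \approx 3.7574 \cdot 10^{5} + 6130.0 i$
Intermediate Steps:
$W{\left(E \right)} = -17$ ($W{\left(E \right)} = -4 - 13 = -17$)
$h = 613$ ($h = -17 - -630 = -17 + 630 = 613$)
$v{\left(Z \right)} = 5 i$ ($v{\left(Z \right)} = \sqrt{-9 - 16} = \sqrt{-25} = 5 i$)
$\left(h + v{\left(H{\left(4,-2 \right)} \right)}\right)^{2} = \left(613 + 5 i\right)^{2}$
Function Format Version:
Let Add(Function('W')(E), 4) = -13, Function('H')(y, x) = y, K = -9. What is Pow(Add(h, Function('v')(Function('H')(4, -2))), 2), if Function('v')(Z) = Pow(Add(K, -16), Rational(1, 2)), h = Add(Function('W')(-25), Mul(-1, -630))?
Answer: Add(375744, Mul(6130, I)) ≈ Add(3.7574e+5, Mul(6130.0, I))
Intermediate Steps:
Function('W')(E) = -17 (Function('W')(E) = Add(-4, -13) = -17)
h = 613 (h = Add(-17, Mul(-1, -630)) = Add(-17, 630) = 613)
Function('v')(Z) = Mul(5, I) (Function('v')(Z) = Pow(Add(-9, -16), Rational(1, 2)) = Pow(-25, Rational(1, 2)) = Mul(5, I))
Pow(Add(h, Function('v')(Function('H')(4, -2))), 2) = Pow(Add(613, Mul(5, I)), 2)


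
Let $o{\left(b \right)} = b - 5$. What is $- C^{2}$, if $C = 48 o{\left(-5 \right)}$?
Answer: $-230400$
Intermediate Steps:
$o{\left(b \right)} = -5 + b$ ($o{\left(b \right)} = b - 5 = -5 + b$)
$C = -480$ ($C = 48 \left(-5 - 5\right) = 48 \left(-10\right) = -480$)
$- C^{2} = - \left(-480\right)^{2} = \left(-1\right) 230400 = -230400$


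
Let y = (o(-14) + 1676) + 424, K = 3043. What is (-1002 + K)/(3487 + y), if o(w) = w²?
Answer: 2041/5783 ≈ 0.35293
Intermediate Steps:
y = 2296 (y = ((-14)² + 1676) + 424 = (196 + 1676) + 424 = 1872 + 424 = 2296)
(-1002 + K)/(3487 + y) = (-1002 + 3043)/(3487 + 2296) = 2041/5783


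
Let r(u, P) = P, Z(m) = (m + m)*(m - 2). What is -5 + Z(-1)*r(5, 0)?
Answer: -5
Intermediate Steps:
Z(m) = 2*m*(-2 + m) (Z(m) = (2*m)*(-2 + m) = 2*m*(-2 + m))
-5 + Z(-1)*r(5, 0) = -5 + (2*(-1)*(-2 - 1))*0 = -5 + (2*(-1)*(-3))*0 = -5 + 6*0 = -5 + 0 = -5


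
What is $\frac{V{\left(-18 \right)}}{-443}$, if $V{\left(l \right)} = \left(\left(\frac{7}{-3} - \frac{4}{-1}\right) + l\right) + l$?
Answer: $\frac{103}{1329} \approx 0.077502$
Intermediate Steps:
$V{\left(l \right)} = \frac{5}{3} + 2 l$ ($V{\left(l \right)} = \left(\left(7 \left(- \frac{1}{3}\right) - -4\right) + l\right) + l = \left(\left(- \frac{7}{3} + 4\right) + l\right) + l = \left(\frac{5}{3} + l\right) + l = \frac{5}{3} + 2 l$)
$\frac{V{\left(-18 \right)}}{-443} = \frac{\frac{5}{3} + 2 \left(-18\right)}{-443} = - \frac{\frac{5}{3} - 36}{443} = \left(- \frac{1}{443}\right) \left(- \frac{103}{3}\right) = \frac{103}{1329}$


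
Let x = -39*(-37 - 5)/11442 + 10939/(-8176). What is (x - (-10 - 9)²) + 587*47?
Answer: 424510327471/15591632 ≈ 27227.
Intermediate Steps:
x = -18628625/15591632 (x = -39*(-42)*(1/11442) + 10939*(-1/8176) = 1638*(1/11442) - 10939/8176 = 273/1907 - 10939/8176 = -18628625/15591632 ≈ -1.1948)
(x - (-10 - 9)²) + 587*47 = (-18628625/15591632 - (-10 - 9)²) + 587*47 = (-18628625/15591632 - 1*(-19)²) + 27589 = (-18628625/15591632 - 1*361) + 27589 = (-18628625/15591632 - 361) + 27589 = -5647207777/15591632 + 27589 = 424510327471/15591632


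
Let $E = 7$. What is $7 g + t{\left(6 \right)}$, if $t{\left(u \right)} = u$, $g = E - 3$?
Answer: $34$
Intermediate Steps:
$g = 4$ ($g = 7 - 3 = 4$)
$7 g + t{\left(6 \right)} = 7 \cdot 4 + 6 = 28 + 6 = 34$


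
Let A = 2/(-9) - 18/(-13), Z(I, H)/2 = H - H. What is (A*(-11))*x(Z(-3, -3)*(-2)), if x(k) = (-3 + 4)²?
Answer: -1496/117 ≈ -12.786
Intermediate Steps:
Z(I, H) = 0 (Z(I, H) = 2*(H - H) = 2*0 = 0)
A = 136/117 (A = 2*(-⅑) - 18*(-1/13) = -2/9 + 18/13 = 136/117 ≈ 1.1624)
x(k) = 1 (x(k) = 1² = 1)
(A*(-11))*x(Z(-3, -3)*(-2)) = ((136/117)*(-11))*1 = -1496/117*1 = -1496/117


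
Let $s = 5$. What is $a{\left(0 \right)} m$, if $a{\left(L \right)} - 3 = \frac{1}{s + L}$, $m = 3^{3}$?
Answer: $\frac{432}{5} \approx 86.4$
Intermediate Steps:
$m = 27$
$a{\left(L \right)} = 3 + \frac{1}{5 + L}$
$a{\left(0 \right)} m = \frac{16 + 3 \cdot 0}{5 + 0} \cdot 27 = \frac{16 + 0}{5} \cdot 27 = \frac{1}{5} \cdot 16 \cdot 27 = \frac{16}{5} \cdot 27 = \frac{432}{5}$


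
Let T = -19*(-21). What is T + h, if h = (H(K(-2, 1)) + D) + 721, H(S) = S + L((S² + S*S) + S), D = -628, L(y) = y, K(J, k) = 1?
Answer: 496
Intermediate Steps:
T = 399
H(S) = 2*S + 2*S² (H(S) = S + ((S² + S*S) + S) = S + ((S² + S²) + S) = S + (2*S² + S) = S + (S + 2*S²) = 2*S + 2*S²)
h = 97 (h = (2*1*(1 + 1) - 628) + 721 = (2*1*2 - 628) + 721 = (4 - 628) + 721 = -624 + 721 = 97)
T + h = 399 + 97 = 496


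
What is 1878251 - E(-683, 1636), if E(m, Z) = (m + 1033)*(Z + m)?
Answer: 1544701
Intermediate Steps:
E(m, Z) = (1033 + m)*(Z + m)
1878251 - E(-683, 1636) = 1878251 - ((-683)² + 1033*1636 + 1033*(-683) + 1636*(-683)) = 1878251 - (466489 + 1689988 - 705539 - 1117388) = 1878251 - 1*333550 = 1878251 - 333550 = 1544701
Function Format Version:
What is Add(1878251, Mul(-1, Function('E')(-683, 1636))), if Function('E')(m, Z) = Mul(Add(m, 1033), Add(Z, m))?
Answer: 1544701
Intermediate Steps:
Function('E')(m, Z) = Mul(Add(1033, m), Add(Z, m))
Add(1878251, Mul(-1, Function('E')(-683, 1636))) = Add(1878251, Mul(-1, Add(Pow(-683, 2), Mul(1033, 1636), Mul(1033, -683), Mul(1636, -683)))) = Add(1878251, Mul(-1, Add(466489, 1689988, -705539, -1117388))) = Add(1878251, Mul(-1, 333550)) = Add(1878251, -333550) = 1544701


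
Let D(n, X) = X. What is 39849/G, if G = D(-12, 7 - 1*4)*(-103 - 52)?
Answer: -13283/155 ≈ -85.697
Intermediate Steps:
G = -465 (G = (7 - 1*4)*(-103 - 52) = (7 - 4)*(-155) = 3*(-155) = -465)
39849/G = 39849/(-465) = 39849*(-1/465) = -13283/155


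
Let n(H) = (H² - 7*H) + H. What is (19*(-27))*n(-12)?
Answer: -110808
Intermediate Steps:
n(H) = H² - 6*H
(19*(-27))*n(-12) = (19*(-27))*(-12*(-6 - 12)) = -(-6156)*(-18) = -513*216 = -110808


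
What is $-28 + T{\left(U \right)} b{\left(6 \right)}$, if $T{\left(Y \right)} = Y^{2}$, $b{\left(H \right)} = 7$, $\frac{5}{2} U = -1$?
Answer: $- \frac{672}{25} \approx -26.88$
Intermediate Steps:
$U = - \frac{2}{5}$ ($U = \frac{2}{5} \left(-1\right) = - \frac{2}{5} \approx -0.4$)
$-28 + T{\left(U \right)} b{\left(6 \right)} = -28 + \left(- \frac{2}{5}\right)^{2} \cdot 7 = -28 + \frac{4}{25} \cdot 7 = -28 + \frac{28}{25} = - \frac{672}{25}$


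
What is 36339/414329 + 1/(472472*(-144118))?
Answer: 2474385001618615/28212374129923984 ≈ 0.087706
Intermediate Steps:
36339/414329 + 1/(472472*(-144118)) = 36339*(1/414329) + (1/472472)*(-1/144118) = 36339/414329 - 1/68091719696 = 2474385001618615/28212374129923984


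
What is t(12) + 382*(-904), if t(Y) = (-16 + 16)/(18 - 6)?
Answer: -345328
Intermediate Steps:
t(Y) = 0 (t(Y) = 0/12 = 0*(1/12) = 0)
t(12) + 382*(-904) = 0 + 382*(-904) = 0 - 345328 = -345328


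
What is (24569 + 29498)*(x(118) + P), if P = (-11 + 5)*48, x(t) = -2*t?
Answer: -28331108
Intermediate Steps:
P = -288 (P = -6*48 = -288)
(24569 + 29498)*(x(118) + P) = (24569 + 29498)*(-2*118 - 288) = 54067*(-236 - 288) = 54067*(-524) = -28331108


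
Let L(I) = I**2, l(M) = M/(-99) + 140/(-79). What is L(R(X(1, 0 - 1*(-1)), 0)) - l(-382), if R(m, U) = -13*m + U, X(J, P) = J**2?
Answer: 1305431/7821 ≈ 166.91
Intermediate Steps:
R(m, U) = U - 13*m
l(M) = -140/79 - M/99 (l(M) = M*(-1/99) + 140*(-1/79) = -M/99 - 140/79 = -140/79 - M/99)
L(R(X(1, 0 - 1*(-1)), 0)) - l(-382) = (0 - 13*1**2)**2 - (-140/79 - 1/99*(-382)) = (0 - 13*1)**2 - (-140/79 + 382/99) = (0 - 13)**2 - 1*16318/7821 = (-13)**2 - 16318/7821 = 169 - 16318/7821 = 1305431/7821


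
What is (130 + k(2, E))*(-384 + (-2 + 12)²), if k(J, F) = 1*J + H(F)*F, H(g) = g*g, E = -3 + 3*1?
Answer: -37488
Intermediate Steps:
E = 0 (E = -3 + 3 = 0)
H(g) = g²
k(J, F) = J + F³ (k(J, F) = 1*J + F²*F = J + F³)
(130 + k(2, E))*(-384 + (-2 + 12)²) = (130 + (2 + 0³))*(-384 + (-2 + 12)²) = (130 + (2 + 0))*(-384 + 10²) = (130 + 2)*(-384 + 100) = 132*(-284) = -37488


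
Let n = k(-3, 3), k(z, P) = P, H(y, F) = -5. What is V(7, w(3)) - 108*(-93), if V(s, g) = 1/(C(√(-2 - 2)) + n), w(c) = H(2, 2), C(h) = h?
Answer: 130575/13 - 2*I/13 ≈ 10044.0 - 0.15385*I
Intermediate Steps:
n = 3
w(c) = -5
V(s, g) = (3 - 2*I)/13 (V(s, g) = 1/(√(-2 - 2) + 3) = 1/(√(-4) + 3) = 1/(2*I + 3) = 1/(3 + 2*I) = (3 - 2*I)/13)
V(7, w(3)) - 108*(-93) = (3/13 - 2*I/13) - 108*(-93) = (3/13 - 2*I/13) + 10044 = 130575/13 - 2*I/13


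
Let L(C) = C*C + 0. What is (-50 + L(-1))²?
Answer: 2401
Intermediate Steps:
L(C) = C² (L(C) = C² + 0 = C²)
(-50 + L(-1))² = (-50 + (-1)²)² = (-50 + 1)² = (-49)² = 2401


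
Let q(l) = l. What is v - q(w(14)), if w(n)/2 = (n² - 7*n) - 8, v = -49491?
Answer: -49671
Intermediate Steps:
w(n) = -16 - 14*n + 2*n² (w(n) = 2*((n² - 7*n) - 8) = 2*(-8 + n² - 7*n) = -16 - 14*n + 2*n²)
v - q(w(14)) = -49491 - (-16 - 14*14 + 2*14²) = -49491 - (-16 - 196 + 2*196) = -49491 - (-16 - 196 + 392) = -49491 - 1*180 = -49491 - 180 = -49671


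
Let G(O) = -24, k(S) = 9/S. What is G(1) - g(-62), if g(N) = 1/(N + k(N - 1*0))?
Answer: -92410/3853 ≈ -23.984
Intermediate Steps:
g(N) = 1/(N + 9/N) (g(N) = 1/(N + 9/(N - 1*0)) = 1/(N + 9/(N + 0)) = 1/(N + 9/N))
G(1) - g(-62) = -24 - (-62)/(9 + (-62)²) = -24 - (-62)/(9 + 3844) = -24 - (-62)/3853 = -24 - 1*(-62/3853) = -24 + 62/3853 = -92410/3853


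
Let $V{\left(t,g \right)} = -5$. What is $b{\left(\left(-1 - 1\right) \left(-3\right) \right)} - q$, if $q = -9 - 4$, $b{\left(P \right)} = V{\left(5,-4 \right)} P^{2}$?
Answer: $-167$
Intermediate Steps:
$b{\left(P \right)} = - 5 P^{2}$
$q = -13$ ($q = -9 - 4 = -13$)
$b{\left(\left(-1 - 1\right) \left(-3\right) \right)} - q = - 5 \left(\left(-1 - 1\right) \left(-3\right)\right)^{2} - -13 = - 5 \left(\left(-2\right) \left(-3\right)\right)^{2} + 13 = - 5 \cdot 6^{2} + 13 = \left(-5\right) 36 + 13 = -180 + 13 = -167$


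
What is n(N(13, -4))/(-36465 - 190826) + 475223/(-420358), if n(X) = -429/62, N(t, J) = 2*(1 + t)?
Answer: -1674170535446/1480925647759 ≈ -1.1305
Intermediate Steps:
N(t, J) = 2 + 2*t
n(X) = -429/62 (n(X) = -429*1/62 = -429/62)
n(N(13, -4))/(-36465 - 190826) + 475223/(-420358) = -429/(62*(-36465 - 190826)) + 475223/(-420358) = -429/62/(-227291) + 475223*(-1/420358) = -429/62*(-1/227291) - 475223/420358 = 429/14092042 - 475223/420358 = -1674170535446/1480925647759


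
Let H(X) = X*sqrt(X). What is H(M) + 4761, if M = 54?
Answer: 4761 + 162*sqrt(6) ≈ 5157.8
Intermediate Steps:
H(X) = X**(3/2)
H(M) + 4761 = 54**(3/2) + 4761 = 162*sqrt(6) + 4761 = 4761 + 162*sqrt(6)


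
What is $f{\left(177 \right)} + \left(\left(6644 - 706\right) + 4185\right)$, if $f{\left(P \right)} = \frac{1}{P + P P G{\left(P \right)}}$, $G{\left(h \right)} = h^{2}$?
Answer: $\frac{9935789469415}{981506418} \approx 10123.0$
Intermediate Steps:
$f{\left(P \right)} = \frac{1}{P + P^{4}}$ ($f{\left(P \right)} = \frac{1}{P + P P P^{2}} = \frac{1}{P + P^{2} P^{2}} = \frac{1}{P + P^{4}}$)
$f{\left(177 \right)} + \left(\left(6644 - 706\right) + 4185\right) = \frac{1}{177 + 177^{4}} + \left(\left(6644 - 706\right) + 4185\right) = \frac{1}{177 + 981506241} + \left(5938 + 4185\right) = \frac{1}{981506418} + 10123 = \frac{9935789469415}{981506418}$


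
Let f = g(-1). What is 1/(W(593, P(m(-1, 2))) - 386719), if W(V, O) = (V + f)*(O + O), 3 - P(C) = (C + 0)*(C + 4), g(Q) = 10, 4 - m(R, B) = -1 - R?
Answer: -1/421693 ≈ -2.3714e-6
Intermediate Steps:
m(R, B) = 5 + R (m(R, B) = 4 - (-1 - R) = 4 + (1 + R) = 5 + R)
P(C) = 3 - C*(4 + C) (P(C) = 3 - (C + 0)*(C + 4) = 3 - C*(4 + C))
f = 10
W(V, O) = 2*O*(10 + V) (W(V, O) = (V + 10)*(O + O) = (10 + V)*(2*O) = 2*O*(10 + V))
1/(W(593, P(m(-1, 2))) - 386719) = 1/(2*(3 - (5 - 1)**2 - 4*(5 - 1))*(10 + 593) - 386719) = 1/(2*(3 - 1*4**2 - 4*4)*603 - 386719) = 1/(2*(3 - 1*16 - 16)*603 - 386719) = 1/(2*(3 - 16 - 16)*603 - 386719) = 1/(2*(-29)*603 - 386719) = 1/(-34974 - 386719) = 1/(-421693) = -1/421693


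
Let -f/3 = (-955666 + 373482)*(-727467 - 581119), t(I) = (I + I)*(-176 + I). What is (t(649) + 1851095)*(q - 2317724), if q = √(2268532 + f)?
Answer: -5713303228476 + 4930098*I*√571377806735 ≈ -5.7133e+12 + 3.7266e+12*I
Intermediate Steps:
t(I) = 2*I*(-176 + I) (t(I) = (2*I)*(-176 + I) = 2*I*(-176 + I))
f = -2285513495472 (f = -3*(-955666 + 373482)*(-727467 - 581119) = -(-1746552)*(-1308586) = -3*761837831824 = -2285513495472)
q = 2*I*√571377806735 (q = √(2268532 - 2285513495472) = √(-2285511226940) = 2*I*√571377806735 ≈ 1.5118e+6*I)
(t(649) + 1851095)*(q - 2317724) = (2*649*(-176 + 649) + 1851095)*(2*I*√571377806735 - 2317724) = (2*649*473 + 1851095)*(-2317724 + 2*I*√571377806735) = (613954 + 1851095)*(-2317724 + 2*I*√571377806735) = 2465049*(-2317724 + 2*I*√571377806735) = -5713303228476 + 4930098*I*√571377806735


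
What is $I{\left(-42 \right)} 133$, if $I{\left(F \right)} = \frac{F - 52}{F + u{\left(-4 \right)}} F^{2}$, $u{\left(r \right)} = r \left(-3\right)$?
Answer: $\frac{3675588}{5} \approx 7.3512 \cdot 10^{5}$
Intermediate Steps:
$u{\left(r \right)} = - 3 r$
$I{\left(F \right)} = \frac{F^{2} \left(-52 + F\right)}{12 + F}$ ($I{\left(F \right)} = \frac{F - 52}{F - -12} F^{2} = \frac{-52 + F}{F + 12} F^{2} = \frac{-52 + F}{12 + F} F^{2} = \frac{F^{2} \left(-52 + F\right)}{12 + F}$)
$I{\left(-42 \right)} 133 = \frac{\left(-42\right)^{2} \left(-52 - 42\right)}{12 - 42} \cdot 133 = 1764 \frac{1}{-30} \left(-94\right) 133 = 1764 \left(- \frac{1}{30}\right) \left(-94\right) 133 = \frac{27636}{5} \cdot 133 = \frac{3675588}{5}$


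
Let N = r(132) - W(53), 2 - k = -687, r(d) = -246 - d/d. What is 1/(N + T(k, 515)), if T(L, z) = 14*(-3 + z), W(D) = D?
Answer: 1/6868 ≈ 0.00014560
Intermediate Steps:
r(d) = -247 (r(d) = -246 - 1*1 = -246 - 1 = -247)
k = 689 (k = 2 - 1*(-687) = 2 + 687 = 689)
T(L, z) = -42 + 14*z
N = -300 (N = -247 - 1*53 = -247 - 53 = -300)
1/(N + T(k, 515)) = 1/(-300 + (-42 + 14*515)) = 1/(-300 + (-42 + 7210)) = 1/(-300 + 7168) = 1/6868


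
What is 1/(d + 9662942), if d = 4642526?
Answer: 1/14305468 ≈ 6.9903e-8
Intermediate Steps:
1/(d + 9662942) = 1/(4642526 + 9662942) = 1/14305468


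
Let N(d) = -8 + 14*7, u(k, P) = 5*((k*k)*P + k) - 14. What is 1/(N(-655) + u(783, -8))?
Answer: -1/24519569 ≈ -4.0784e-8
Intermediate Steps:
u(k, P) = -14 + 5*k + 5*P*k² (u(k, P) = 5*(k²*P + k) - 14 = 5*(P*k² + k) - 14 = 5*(k + P*k²) - 14 = (5*k + 5*P*k²) - 14 = -14 + 5*k + 5*P*k²)
N(d) = 90 (N(d) = -8 + 98 = 90)
1/(N(-655) + u(783, -8)) = 1/(90 + (-14 + 5*783 + 5*(-8)*783²)) = 1/(90 + (-14 + 3915 + 5*(-8)*613089)) = 1/(90 + (-14 + 3915 - 24523560)) = 1/(90 - 24519659) = 1/(-24519569) = -1/24519569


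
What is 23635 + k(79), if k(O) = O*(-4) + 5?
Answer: 23324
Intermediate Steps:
k(O) = 5 - 4*O (k(O) = -4*O + 5 = 5 - 4*O)
23635 + k(79) = 23635 + (5 - 4*79) = 23635 + (5 - 316) = 23635 - 311 = 23324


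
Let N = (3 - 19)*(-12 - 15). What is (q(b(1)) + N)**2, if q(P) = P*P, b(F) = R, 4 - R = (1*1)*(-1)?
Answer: 208849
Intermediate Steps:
R = 5 (R = 4 - 1*1*(-1) = 4 - (-1) = 4 - 1*(-1) = 4 + 1 = 5)
b(F) = 5
q(P) = P**2
N = 432 (N = -16*(-27) = 432)
(q(b(1)) + N)**2 = (5**2 + 432)**2 = (25 + 432)**2 = 457**2 = 208849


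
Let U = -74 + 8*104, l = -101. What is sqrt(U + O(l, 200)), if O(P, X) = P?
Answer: 3*sqrt(73) ≈ 25.632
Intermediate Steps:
U = 758 (U = -74 + 832 = 758)
sqrt(U + O(l, 200)) = sqrt(758 - 101) = sqrt(657) = 3*sqrt(73)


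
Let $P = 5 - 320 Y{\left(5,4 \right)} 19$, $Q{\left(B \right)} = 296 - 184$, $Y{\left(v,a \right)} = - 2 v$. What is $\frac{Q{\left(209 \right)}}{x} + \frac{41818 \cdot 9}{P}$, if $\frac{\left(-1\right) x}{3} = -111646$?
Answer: $\frac{63032372858}{10182952545} \approx 6.19$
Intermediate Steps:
$Q{\left(B \right)} = 112$ ($Q{\left(B \right)} = 296 - 184 = 112$)
$x = 334938$ ($x = \left(-3\right) \left(-111646\right) = 334938$)
$P = 60805$ ($P = 5 - 320 \left(-2\right) 5 \cdot 19 = 5 - 320 \left(\left(-10\right) 19\right) = 5 - -60800 = 5 + 60800 = 60805$)
$\frac{Q{\left(209 \right)}}{x} + \frac{41818 \cdot 9}{P} = \frac{112}{334938} + \frac{41818 \cdot 9}{60805} = 112 \cdot \frac{1}{334938} + 376362 \cdot \frac{1}{60805} = \frac{56}{167469} + \frac{376362}{60805} = \frac{63032372858}{10182952545}$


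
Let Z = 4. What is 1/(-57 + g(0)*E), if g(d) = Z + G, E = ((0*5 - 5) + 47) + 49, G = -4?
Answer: -1/57 ≈ -0.017544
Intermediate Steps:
E = 91 (E = ((0 - 5) + 47) + 49 = (-5 + 47) + 49 = 42 + 49 = 91)
g(d) = 0 (g(d) = 4 - 4 = 0)
1/(-57 + g(0)*E) = 1/(-57 + 0*91) = 1/(-57 + 0) = 1/(-57) = -1/57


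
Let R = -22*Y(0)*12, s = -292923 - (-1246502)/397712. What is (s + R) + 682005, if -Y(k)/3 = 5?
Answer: 78159383203/198856 ≈ 3.9305e+5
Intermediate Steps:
Y(k) = -15 (Y(k) = -3*5 = -15)
s = -58248872837/198856 (s = -292923 - (-1246502)/397712 = -292923 - 1*(-623251/198856) = -292923 + 623251/198856 = -58248872837/198856 ≈ -2.9292e+5)
R = 3960 (R = -22*(-15)*12 = 330*12 = 3960)
(s + R) + 682005 = (-58248872837/198856 + 3960) + 682005 = -57461403077/198856 + 682005 = 78159383203/198856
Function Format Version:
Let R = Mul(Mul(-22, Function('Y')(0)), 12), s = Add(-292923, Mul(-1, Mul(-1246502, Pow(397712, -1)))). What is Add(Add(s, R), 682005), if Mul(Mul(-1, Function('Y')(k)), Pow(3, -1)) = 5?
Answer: Rational(78159383203, 198856) ≈ 3.9305e+5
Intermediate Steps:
Function('Y')(k) = -15 (Function('Y')(k) = Mul(-3, 5) = -15)
s = Rational(-58248872837, 198856) (s = Add(-292923, Mul(-1, Mul(-1246502, Rational(1, 397712)))) = Add(-292923, Mul(-1, Rational(-623251, 198856))) = Add(-292923, Rational(623251, 198856)) = Rational(-58248872837, 198856) ≈ -2.9292e+5)
R = 3960 (R = Mul(Mul(-22, -15), 12) = Mul(330, 12) = 3960)
Add(Add(s, R), 682005) = Add(Add(Rational(-58248872837, 198856), 3960), 682005) = Add(Rational(-57461403077, 198856), 682005) = Rational(78159383203, 198856)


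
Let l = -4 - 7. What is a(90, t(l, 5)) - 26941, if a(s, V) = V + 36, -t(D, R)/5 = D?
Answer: -26850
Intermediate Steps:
l = -11
t(D, R) = -5*D
a(s, V) = 36 + V
a(90, t(l, 5)) - 26941 = (36 - 5*(-11)) - 26941 = (36 + 55) - 26941 = 91 - 26941 = -26850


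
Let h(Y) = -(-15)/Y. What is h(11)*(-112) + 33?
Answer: -1317/11 ≈ -119.73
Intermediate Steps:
h(Y) = 15/Y
h(11)*(-112) + 33 = (15/11)*(-112) + 33 = -1680/11 + 33 = -1317/11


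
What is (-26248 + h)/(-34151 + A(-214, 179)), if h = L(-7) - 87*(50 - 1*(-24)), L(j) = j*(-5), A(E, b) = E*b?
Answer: 32651/72457 ≈ 0.45063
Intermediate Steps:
L(j) = -5*j
h = -6403 (h = -5*(-7) - 87*(50 - 1*(-24)) = 35 - 87*(50 + 24) = 35 - 87*74 = 35 - 6438 = -6403)
(-26248 + h)/(-34151 + A(-214, 179)) = (-26248 - 6403)/(-34151 - 214*179) = -32651/(-34151 - 38306) = -32651/(-72457) = -32651*(-1/72457) = 32651/72457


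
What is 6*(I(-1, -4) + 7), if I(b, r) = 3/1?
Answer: 60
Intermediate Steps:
I(b, r) = 3 (I(b, r) = 3*1 = 3)
6*(I(-1, -4) + 7) = 6*(3 + 7) = 6*10 = 60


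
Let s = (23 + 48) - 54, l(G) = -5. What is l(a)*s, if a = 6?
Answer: -85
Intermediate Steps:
s = 17 (s = 71 - 54 = 17)
l(a)*s = -5*17 = -85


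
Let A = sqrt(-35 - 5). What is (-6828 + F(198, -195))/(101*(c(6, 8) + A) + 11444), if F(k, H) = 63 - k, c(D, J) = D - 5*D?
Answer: -3140313/4088422 + 703263*I*sqrt(10)/40884220 ≈ -0.7681 + 0.054395*I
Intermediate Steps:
c(D, J) = -4*D
A = 2*I*sqrt(10) (A = sqrt(-40) = 2*I*sqrt(10) ≈ 6.3246*I)
(-6828 + F(198, -195))/(101*(c(6, 8) + A) + 11444) = (-6828 + (63 - 1*198))/(101*(-4*6 + 2*I*sqrt(10)) + 11444) = (-6828 + (63 - 198))/(101*(-24 + 2*I*sqrt(10)) + 11444) = (-6828 - 135)/((-2424 + 202*I*sqrt(10)) + 11444) = -6963/(9020 + 202*I*sqrt(10))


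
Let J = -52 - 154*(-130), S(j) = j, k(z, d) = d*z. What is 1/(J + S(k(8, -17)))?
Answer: 1/19832 ≈ 5.0424e-5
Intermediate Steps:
J = 19968 (J = -52 + 20020 = 19968)
1/(J + S(k(8, -17))) = 1/(19968 - 17*8) = 1/(19968 - 136) = 1/19832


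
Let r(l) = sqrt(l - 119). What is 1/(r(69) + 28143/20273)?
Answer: 570543039/21341754899 - 2054972645*I*sqrt(2)/21341754899 ≈ 0.026734 - 0.13617*I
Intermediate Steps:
r(l) = sqrt(-119 + l)
1/(r(69) + 28143/20273) = 1/(sqrt(-119 + 69) + 28143/20273) = 1/(sqrt(-50) + 28143*(1/20273)) = 1/(5*I*sqrt(2) + 28143/20273) = 1/(28143/20273 + 5*I*sqrt(2))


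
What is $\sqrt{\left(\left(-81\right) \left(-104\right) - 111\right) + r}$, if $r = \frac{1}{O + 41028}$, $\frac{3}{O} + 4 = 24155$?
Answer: $\frac{\sqrt{906872441425697831986}}{330289077} \approx 91.176$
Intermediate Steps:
$O = \frac{3}{24151}$ ($O = \frac{3}{-4 + 24155} = \frac{3}{24151} \approx 0.00012422$)
$r = \frac{24151}{990867231}$ ($r = \frac{1}{\frac{3}{24151} + 41028} = \frac{1}{\frac{990867231}{24151}} = \frac{24151}{990867231} \approx 2.4374 \cdot 10^{-5}$)
$\sqrt{\left(\left(-81\right) \left(-104\right) - 111\right) + r} = \sqrt{\left(\left(-81\right) \left(-104\right) - 111\right) + \frac{24151}{990867231}} = \sqrt{\left(8424 - 111\right) + \frac{24151}{990867231}} = \sqrt{8313 + \frac{24151}{990867231}} = \sqrt{\frac{8237079315454}{990867231}} = \frac{\sqrt{906872441425697831986}}{330289077}$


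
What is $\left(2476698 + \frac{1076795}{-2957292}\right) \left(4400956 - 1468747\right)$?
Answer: $\frac{2386270162933946821}{328588} \approx 7.2622 \cdot 10^{12}$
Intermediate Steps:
$\left(2476698 + \frac{1076795}{-2957292}\right) \left(4400956 - 1468747\right) = \left(2476698 + 1076795 \left(- \frac{1}{2957292}\right)\right) 2932209 = \left(2476698 - \frac{1076795}{2957292}\right) 2932209 = \frac{7324318105021}{2957292} \cdot 2932209 = \frac{2386270162933946821}{328588}$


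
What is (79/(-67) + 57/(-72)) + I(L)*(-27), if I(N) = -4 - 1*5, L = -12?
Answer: 387575/1608 ≈ 241.03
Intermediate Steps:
I(N) = -9 (I(N) = -4 - 5 = -9)
(79/(-67) + 57/(-72)) + I(L)*(-27) = (79/(-67) + 57/(-72)) - 9*(-27) = (79*(-1/67) + 57*(-1/72)) + 243 = (-79/67 - 19/24) + 243 = -3169/1608 + 243 = 387575/1608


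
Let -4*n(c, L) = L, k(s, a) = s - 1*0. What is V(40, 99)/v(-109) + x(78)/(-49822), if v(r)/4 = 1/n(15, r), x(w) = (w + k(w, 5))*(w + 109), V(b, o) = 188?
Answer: 127560709/99644 ≈ 1280.2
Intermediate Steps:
k(s, a) = s (k(s, a) = s + 0 = s)
n(c, L) = -L/4
x(w) = 2*w*(109 + w) (x(w) = (w + w)*(w + 109) = (2*w)*(109 + w) = 2*w*(109 + w))
v(r) = -16/r (v(r) = 4/((-r/4)) = 4*(-4/r) = -16/r)
V(40, 99)/v(-109) + x(78)/(-49822) = 188/((-16/(-109))) + (2*78*(109 + 78))/(-49822) = 188/((-16*(-1/109))) + (2*78*187)*(-1/49822) = 188/(16/109) + 29172*(-1/49822) = 188*(109/16) - 14586/24911 = 5123/4 - 14586/24911 = 127560709/99644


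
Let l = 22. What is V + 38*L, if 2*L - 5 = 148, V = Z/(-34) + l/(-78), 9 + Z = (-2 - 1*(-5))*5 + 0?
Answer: 1927037/663 ≈ 2906.5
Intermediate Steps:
Z = 6 (Z = -9 + ((-2 - 1*(-5))*5 + 0) = -9 + ((-2 + 5)*5 + 0) = -9 + (3*5 + 0) = -9 + (15 + 0) = -9 + 15 = 6)
V = -304/663 (V = 6/(-34) + 22/(-78) = 6*(-1/34) + 22*(-1/78) = -3/17 - 11/39 = -304/663 ≈ -0.45852)
L = 153/2 (L = 5/2 + (1/2)*148 = 5/2 + 74 = 153/2 ≈ 76.500)
V + 38*L = -304/663 + 38*(153/2) = -304/663 + 2907 = 1927037/663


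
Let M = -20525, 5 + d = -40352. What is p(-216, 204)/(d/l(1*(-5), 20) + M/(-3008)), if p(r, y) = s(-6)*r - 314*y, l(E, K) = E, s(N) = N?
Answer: -314636800/40498827 ≈ -7.7690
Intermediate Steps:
d = -40357 (d = -5 - 40352 = -40357)
p(r, y) = -314*y - 6*r (p(r, y) = -6*r - 314*y = -314*y - 6*r)
p(-216, 204)/(d/l(1*(-5), 20) + M/(-3008)) = (-314*204 - 6*(-216))/(-40357/(1*(-5)) - 20525/(-3008)) = (-64056 + 1296)/(-40357/(-5) - 20525*(-1/3008)) = -62760/(-40357*(-1/5) + 20525/3008) = -62760/(40357/5 + 20525/3008) = -62760/121496481/15040 = -62760*15040/121496481 = -314636800/40498827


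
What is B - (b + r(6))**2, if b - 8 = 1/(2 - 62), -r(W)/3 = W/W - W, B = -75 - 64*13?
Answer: -5166841/3600 ≈ -1435.2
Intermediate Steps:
B = -907 (B = -75 - 832 = -907)
r(W) = -3 + 3*W (r(W) = -3*(W/W - W) = -3*(1 - W) = -3 + 3*W)
b = 479/60 (b = 8 + 1/(2 - 62) = 8 + 1/(-60) = 8 - 1/60 = 479/60 ≈ 7.9833)
B - (b + r(6))**2 = -907 - (479/60 + (-3 + 3*6))**2 = -907 - (479/60 + (-3 + 18))**2 = -907 - (479/60 + 15)**2 = -907 - (1379/60)**2 = -907 - 1*1901641/3600 = -907 - 1901641/3600 = -5166841/3600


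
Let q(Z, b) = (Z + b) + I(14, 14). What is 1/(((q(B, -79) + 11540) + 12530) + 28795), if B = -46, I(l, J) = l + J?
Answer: 1/52768 ≈ 1.8951e-5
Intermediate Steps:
I(l, J) = J + l
q(Z, b) = 28 + Z + b (q(Z, b) = (Z + b) + (14 + 14) = (Z + b) + 28 = 28 + Z + b)
1/(((q(B, -79) + 11540) + 12530) + 28795) = 1/((((28 - 46 - 79) + 11540) + 12530) + 28795) = 1/(((-97 + 11540) + 12530) + 28795) = 1/((11443 + 12530) + 28795) = 1/(23973 + 28795) = 1/52768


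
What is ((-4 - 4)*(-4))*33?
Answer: 1056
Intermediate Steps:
((-4 - 4)*(-4))*33 = -8*(-4)*33 = 32*33 = 1056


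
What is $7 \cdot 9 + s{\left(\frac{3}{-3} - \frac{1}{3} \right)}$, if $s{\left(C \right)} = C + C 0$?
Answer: $\frac{185}{3} \approx 61.667$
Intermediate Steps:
$s{\left(C \right)} = C$ ($s{\left(C \right)} = C + 0 = C$)
$7 \cdot 9 + s{\left(\frac{3}{-3} - \frac{1}{3} \right)} = 7 \cdot 9 + \left(\frac{3}{-3} - \frac{1}{3}\right) = 63 + \left(3 \left(- \frac{1}{3}\right) - \frac{1}{3}\right) = 63 - \frac{4}{3} = \frac{185}{3}$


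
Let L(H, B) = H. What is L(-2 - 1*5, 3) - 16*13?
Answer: -215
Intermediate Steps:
L(-2 - 1*5, 3) - 16*13 = (-2 - 1*5) - 16*13 = (-2 - 5) - 208 = -7 - 208 = -215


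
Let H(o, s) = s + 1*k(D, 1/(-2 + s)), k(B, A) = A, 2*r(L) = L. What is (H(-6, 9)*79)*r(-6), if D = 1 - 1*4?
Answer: -15168/7 ≈ -2166.9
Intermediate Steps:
r(L) = L/2
D = -3 (D = 1 - 4 = -3)
H(o, s) = s + 1/(-2 + s)
(H(-6, 9)*79)*r(-6) = (((1 + 9*(-2 + 9))/(-2 + 9))*79)*((½)*(-6)) = (((1 + 9*7)/7)*79)*(-3) = (((1 + 63)/7)*79)*(-3) = (((⅐)*64)*79)*(-3) = ((64/7)*79)*(-3) = (5056/7)*(-3) = -15168/7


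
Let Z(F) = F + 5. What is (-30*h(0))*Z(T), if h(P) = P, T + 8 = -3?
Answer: 0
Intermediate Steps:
T = -11 (T = -8 - 3 = -11)
Z(F) = 5 + F
(-30*h(0))*Z(T) = (-30*0)*(5 - 11) = 0*(-6) = 0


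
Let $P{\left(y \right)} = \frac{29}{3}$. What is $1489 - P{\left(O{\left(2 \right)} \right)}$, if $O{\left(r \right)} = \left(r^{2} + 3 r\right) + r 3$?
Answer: $\frac{4438}{3} \approx 1479.3$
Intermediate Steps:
$O{\left(r \right)} = r^{2} + 6 r$ ($O{\left(r \right)} = \left(r^{2} + 3 r\right) + 3 r = r^{2} + 6 r$)
$P{\left(y \right)} = \frac{29}{3}$ ($P{\left(y \right)} = 29 \cdot \frac{1}{3} = \frac{29}{3}$)
$1489 - P{\left(O{\left(2 \right)} \right)} = 1489 - \frac{29}{3} = \frac{4438}{3}$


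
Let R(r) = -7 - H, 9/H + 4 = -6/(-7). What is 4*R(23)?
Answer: -182/11 ≈ -16.545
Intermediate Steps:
H = -63/22 (H = 9/(-4 - 6/(-7)) = 9/(-4 - 6*(-⅐)) = 9/(-4 + 6/7) = 9/(-22/7) = 9*(-7/22) = -63/22 ≈ -2.8636)
R(r) = -91/22 (R(r) = -7 - 1*(-63/22) = -7 + 63/22 = -91/22)
4*R(23) = 4*(-91/22) = -182/11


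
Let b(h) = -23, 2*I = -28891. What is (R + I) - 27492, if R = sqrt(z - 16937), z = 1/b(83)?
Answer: -83875/2 + 4*I*sqrt(559981)/23 ≈ -41938.0 + 130.14*I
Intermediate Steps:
I = -28891/2 (I = (1/2)*(-28891) = -28891/2 ≈ -14446.)
z = -1/23 (z = 1/(-23) = -1/23 ≈ -0.043478)
R = 4*I*sqrt(559981)/23 (R = sqrt(-1/23 - 16937) = sqrt(-389552/23) = 4*I*sqrt(559981)/23 ≈ 130.14*I)
(R + I) - 27492 = (4*I*sqrt(559981)/23 - 28891/2) - 27492 = (-28891/2 + 4*I*sqrt(559981)/23) - 27492 = -83875/2 + 4*I*sqrt(559981)/23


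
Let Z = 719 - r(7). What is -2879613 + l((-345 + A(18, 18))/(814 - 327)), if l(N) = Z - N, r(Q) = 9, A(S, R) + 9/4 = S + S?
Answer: -5608101799/1948 ≈ -2.8789e+6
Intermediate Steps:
A(S, R) = -9/4 + 2*S (A(S, R) = -9/4 + (S + S) = -9/4 + 2*S)
Z = 710 (Z = 719 - 1*9 = 719 - 9 = 710)
l(N) = 710 - N
-2879613 + l((-345 + A(18, 18))/(814 - 327)) = -2879613 + (710 - (-345 + (-9/4 + 2*18))/(814 - 327)) = -2879613 + (710 - (-345 + (-9/4 + 36))/487) = -2879613 + (710 - (-345 + 135/4)/487) = -2879613 + (710 - (-1245)/(4*487)) = -2879613 + (710 - 1*(-1245/1948)) = -2879613 + (710 + 1245/1948) = -2879613 + 1384325/1948 = -5608101799/1948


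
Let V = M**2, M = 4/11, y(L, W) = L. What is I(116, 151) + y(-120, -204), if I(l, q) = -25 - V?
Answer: -17561/121 ≈ -145.13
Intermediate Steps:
M = 4/11 (M = 4*(1/11) = 4/11 ≈ 0.36364)
V = 16/121 (V = (4/11)**2 = 16/121 ≈ 0.13223)
I(l, q) = -3041/121 (I(l, q) = -25 - 1*16/121 = -25 - 16/121 = -3041/121)
I(116, 151) + y(-120, -204) = -3041/121 - 120 = -17561/121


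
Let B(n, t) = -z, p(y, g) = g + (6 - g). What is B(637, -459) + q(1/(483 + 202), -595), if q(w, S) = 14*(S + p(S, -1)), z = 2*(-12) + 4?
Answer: -8226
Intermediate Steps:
p(y, g) = 6
z = -20 (z = -24 + 4 = -20)
q(w, S) = 84 + 14*S (q(w, S) = 14*(S + 6) = 14*(6 + S) = 84 + 14*S)
B(n, t) = 20 (B(n, t) = -1*(-20) = 20)
B(637, -459) + q(1/(483 + 202), -595) = 20 + (84 + 14*(-595)) = 20 + (84 - 8330) = 20 - 8246 = -8226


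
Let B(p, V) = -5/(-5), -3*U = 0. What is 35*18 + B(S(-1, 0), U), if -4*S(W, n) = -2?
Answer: 631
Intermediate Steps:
U = 0 (U = -⅓*0 = 0)
S(W, n) = ½ (S(W, n) = -¼*(-2) = ½)
B(p, V) = 1 (B(p, V) = -5*(-⅕) = 1)
35*18 + B(S(-1, 0), U) = 35*18 + 1 = 630 + 1 = 631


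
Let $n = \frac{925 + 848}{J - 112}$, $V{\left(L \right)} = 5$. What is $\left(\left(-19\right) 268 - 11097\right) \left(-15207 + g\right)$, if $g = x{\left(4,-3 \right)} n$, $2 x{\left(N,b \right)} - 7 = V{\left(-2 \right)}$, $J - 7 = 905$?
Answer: $\frac{98388339909}{400} \approx 2.4597 \cdot 10^{8}$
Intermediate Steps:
$J = 912$ ($J = 7 + 905 = 912$)
$x{\left(N,b \right)} = 6$ ($x{\left(N,b \right)} = \frac{7}{2} + \frac{1}{2} \cdot 5 = \frac{7}{2} + \frac{5}{2} = 6$)
$n = \frac{1773}{800}$ ($n = \frac{925 + 848}{912 - 112} = \frac{1773}{800} \approx 2.2163$)
$g = \frac{5319}{400}$ ($g = 6 \cdot \frac{1773}{800} = \frac{5319}{400} \approx 13.298$)
$\left(\left(-19\right) 268 - 11097\right) \left(-15207 + g\right) = \left(\left(-19\right) 268 - 11097\right) \left(-15207 + \frac{5319}{400}\right) = \left(-5092 - 11097\right) \left(- \frac{6077481}{400}\right) = \left(-16189\right) \left(- \frac{6077481}{400}\right) = \frac{98388339909}{400}$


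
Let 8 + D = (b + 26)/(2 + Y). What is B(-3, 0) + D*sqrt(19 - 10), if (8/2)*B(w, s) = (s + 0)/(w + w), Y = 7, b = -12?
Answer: -58/3 ≈ -19.333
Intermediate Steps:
D = -58/9 (D = -8 + (-12 + 26)/(2 + 7) = -8 + 14/9 = -58/9 ≈ -6.4444)
B(w, s) = s/(8*w) (B(w, s) = ((s + 0)/(w + w))/4 = (s/((2*w)))/4 = (s*(1/(2*w)))/4 = (s/(2*w))/4 = s/(8*w))
B(-3, 0) + D*sqrt(19 - 10) = (1/8)*0/(-3) - 58*sqrt(19 - 10)/9 = (1/8)*0*(-1/3) - 58*sqrt(9)/9 = 0 - 58/9*3 = 0 - 58/3 = -58/3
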